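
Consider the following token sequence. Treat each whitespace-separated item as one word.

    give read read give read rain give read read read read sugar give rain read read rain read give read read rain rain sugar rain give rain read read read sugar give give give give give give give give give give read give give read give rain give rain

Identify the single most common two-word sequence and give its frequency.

Bigram frequencies (highest first):
  give give: 10
  read read: 8
  give read: 6
  read give: 4
  give rain: 4
  read rain: 3
  … (7 more, each ≤ 3)

"give give", 10 times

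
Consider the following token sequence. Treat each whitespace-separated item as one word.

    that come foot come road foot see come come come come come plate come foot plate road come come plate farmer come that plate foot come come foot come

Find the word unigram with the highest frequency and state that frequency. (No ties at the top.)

"come", 14 times

Unigram frequencies (highest first):
  come: 14
  foot: 5
  plate: 4
  that: 2
  road: 2
  see: 1
  … (1 more, each ≤ 1)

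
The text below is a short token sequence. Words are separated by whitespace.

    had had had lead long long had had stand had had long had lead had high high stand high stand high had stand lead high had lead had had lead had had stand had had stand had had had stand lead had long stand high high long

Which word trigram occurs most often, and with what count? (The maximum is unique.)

"had had stand", 4 times

Trigram frequencies (highest first):
  had had stand: 4
  had stand had: 3
  stand had had: 3
  had lead had: 3
  had had had: 2
  had had lead: 2
  … (25 more, each ≤ 2)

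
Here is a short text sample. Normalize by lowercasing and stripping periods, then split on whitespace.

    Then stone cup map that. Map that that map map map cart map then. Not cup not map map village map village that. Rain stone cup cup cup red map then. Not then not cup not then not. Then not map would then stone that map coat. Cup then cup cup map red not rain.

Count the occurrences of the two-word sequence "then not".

5

Scanning the 54 overlapping bigram windows for "then not":
  position 14–15: then not
  position 31–32: then not
  position 33–34: then not
  position 37–38: then not
  position 39–40: then not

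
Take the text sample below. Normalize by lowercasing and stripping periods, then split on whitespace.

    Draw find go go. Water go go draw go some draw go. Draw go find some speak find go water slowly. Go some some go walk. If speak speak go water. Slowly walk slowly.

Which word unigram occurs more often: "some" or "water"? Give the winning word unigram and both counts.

"some": 4 occurrences
"water": 3 occurrences

"some" (4 vs 3)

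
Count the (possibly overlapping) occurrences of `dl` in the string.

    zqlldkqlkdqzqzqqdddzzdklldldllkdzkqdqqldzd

2

Sliding a length-2 window over the 42 characters (41 positions):
  position 26–27: dl
  position 28–29: dl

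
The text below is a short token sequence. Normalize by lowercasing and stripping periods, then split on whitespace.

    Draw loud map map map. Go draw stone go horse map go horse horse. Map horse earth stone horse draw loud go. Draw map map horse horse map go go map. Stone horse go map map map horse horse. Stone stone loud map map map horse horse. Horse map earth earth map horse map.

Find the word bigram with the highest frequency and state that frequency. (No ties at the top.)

"map map", 7 times

Bigram frequencies (highest first):
  map map: 7
  horse map: 5
  horse horse: 5
  map horse: 5
  map go: 3
  draw loud: 2
  … (21 more, each ≤ 2)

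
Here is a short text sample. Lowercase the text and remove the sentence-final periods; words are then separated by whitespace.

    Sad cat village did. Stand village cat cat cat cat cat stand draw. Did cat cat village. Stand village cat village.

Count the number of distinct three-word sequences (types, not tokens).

21 tokens → 19 trigram windows in total.
Repeated trigrams (each contributes count−1 duplicates):
  cat cat cat: 3
  stand village cat: 2
3 duplicate windows → 19 − 3 = 16 distinct.

16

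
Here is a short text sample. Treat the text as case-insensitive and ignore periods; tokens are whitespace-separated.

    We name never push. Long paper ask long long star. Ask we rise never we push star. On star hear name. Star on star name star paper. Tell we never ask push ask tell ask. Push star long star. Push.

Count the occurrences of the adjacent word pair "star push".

1

Scanning the 39 overlapping bigram windows for "star push":
  position 39–40: star push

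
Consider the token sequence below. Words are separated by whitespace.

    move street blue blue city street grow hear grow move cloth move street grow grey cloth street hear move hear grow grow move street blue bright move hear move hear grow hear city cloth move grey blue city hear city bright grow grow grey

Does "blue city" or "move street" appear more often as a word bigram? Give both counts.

"blue city": 2 occurrences
"move street": 3 occurrences

"move street" (3 vs 2)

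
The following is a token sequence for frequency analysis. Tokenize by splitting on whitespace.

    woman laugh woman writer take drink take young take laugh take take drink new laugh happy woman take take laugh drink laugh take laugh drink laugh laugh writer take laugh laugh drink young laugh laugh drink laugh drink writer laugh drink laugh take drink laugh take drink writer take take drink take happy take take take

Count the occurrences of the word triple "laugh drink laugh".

Scanning the 54 overlapping trigram windows for "laugh drink laugh":
  position 20–22: laugh drink laugh
  position 24–26: laugh drink laugh
  position 35–37: laugh drink laugh
  position 40–42: laugh drink laugh

4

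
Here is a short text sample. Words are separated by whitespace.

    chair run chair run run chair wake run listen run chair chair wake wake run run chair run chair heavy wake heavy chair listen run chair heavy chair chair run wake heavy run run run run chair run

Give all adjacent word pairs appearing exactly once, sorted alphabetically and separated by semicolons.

chair listen; heavy run; heavy wake; run listen; run wake; wake wake

Bigram counts meeting the condition (exactly once):
  chair listen: 1
  heavy run: 1
  heavy wake: 1
  run listen: 1
  run wake: 1
  wake wake: 1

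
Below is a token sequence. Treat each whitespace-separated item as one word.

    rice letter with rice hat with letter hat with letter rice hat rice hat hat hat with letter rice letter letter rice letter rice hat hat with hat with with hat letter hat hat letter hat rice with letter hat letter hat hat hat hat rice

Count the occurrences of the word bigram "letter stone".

0

Scanning the 45 overlapping bigram windows for "letter stone":
  (none found)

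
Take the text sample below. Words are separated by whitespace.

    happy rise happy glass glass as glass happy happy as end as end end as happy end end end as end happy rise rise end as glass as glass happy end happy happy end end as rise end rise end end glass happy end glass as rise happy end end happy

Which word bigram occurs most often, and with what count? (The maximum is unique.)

"end end", 6 times

Bigram frequencies (highest first):
  end end: 6
  end as: 5
  happy end: 5
  glass as: 3
  as glass: 3
  glass happy: 3
  … (14 more, each ≤ 3)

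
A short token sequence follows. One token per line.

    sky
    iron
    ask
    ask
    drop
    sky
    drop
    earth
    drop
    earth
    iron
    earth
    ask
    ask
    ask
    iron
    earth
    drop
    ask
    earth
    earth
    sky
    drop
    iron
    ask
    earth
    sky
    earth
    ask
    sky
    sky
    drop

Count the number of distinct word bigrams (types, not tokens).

32 tokens → 31 bigram windows in total.
Repeated bigrams (each contributes count−1 duplicates):
  ask ask: 3
  sky drop: 3
  ask earth: 2
  drop earth: 2
  earth ask: 2
  earth drop: 2
  earth sky: 2
  iron ask: 2
  … (1 more repeated)
11 duplicate windows → 31 − 11 = 20 distinct.

20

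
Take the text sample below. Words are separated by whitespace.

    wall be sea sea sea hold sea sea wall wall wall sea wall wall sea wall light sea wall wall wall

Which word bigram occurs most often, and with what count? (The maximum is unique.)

Bigram frequencies (highest first):
  wall wall: 5
  sea wall: 4
  sea sea: 3
  wall sea: 2
  wall be: 1
  be sea: 1
  … (4 more, each ≤ 1)

"wall wall", 5 times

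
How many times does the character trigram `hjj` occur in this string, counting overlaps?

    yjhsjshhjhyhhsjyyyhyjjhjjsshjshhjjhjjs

Sliding a length-3 window over the 38 characters (36 positions):
  position 23–25: hjj
  position 32–34: hjj
  position 35–37: hjj

3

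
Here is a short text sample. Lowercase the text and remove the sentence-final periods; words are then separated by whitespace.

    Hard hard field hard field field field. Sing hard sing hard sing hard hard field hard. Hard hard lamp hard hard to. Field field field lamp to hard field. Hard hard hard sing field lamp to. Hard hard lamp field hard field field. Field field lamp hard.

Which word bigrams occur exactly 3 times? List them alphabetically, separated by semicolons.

Bigram counts meeting the condition (exactly 3 times):
  field lamp: 3
  hard sing: 3
  sing hard: 3

field lamp; hard sing; sing hard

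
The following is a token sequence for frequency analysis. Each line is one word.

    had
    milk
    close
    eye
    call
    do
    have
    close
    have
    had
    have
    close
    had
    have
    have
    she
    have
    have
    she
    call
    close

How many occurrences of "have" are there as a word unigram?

7

Scanning the 21 tokens for "have":
  position 7: have
  position 9: have
  position 11: have
  position 14: have
  position 15: have
  position 17: have
  position 18: have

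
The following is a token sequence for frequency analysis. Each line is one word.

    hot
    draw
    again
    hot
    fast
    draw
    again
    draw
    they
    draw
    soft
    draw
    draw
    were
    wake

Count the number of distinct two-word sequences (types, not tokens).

15 tokens → 14 bigram windows in total.
Repeated bigrams (each contributes count−1 duplicates):
  draw again: 2
1 duplicate windows → 14 − 1 = 13 distinct.

13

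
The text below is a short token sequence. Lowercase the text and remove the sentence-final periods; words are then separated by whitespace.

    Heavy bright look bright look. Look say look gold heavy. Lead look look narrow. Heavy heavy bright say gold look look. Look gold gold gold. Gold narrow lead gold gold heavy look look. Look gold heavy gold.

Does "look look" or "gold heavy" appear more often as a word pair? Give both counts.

"look look": 6 occurrences
"gold heavy": 3 occurrences

"look look" (6 vs 3)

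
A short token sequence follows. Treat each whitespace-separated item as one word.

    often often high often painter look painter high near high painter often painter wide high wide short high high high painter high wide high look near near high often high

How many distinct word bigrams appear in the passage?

30 tokens → 29 bigram windows in total.
Repeated bigrams (each contributes count−1 duplicates):
  high high: 2
  high often: 2
  high painter: 2
  high wide: 2
  near high: 2
  often high: 2
  often painter: 2
  painter high: 2
  … (1 more repeated)
9 duplicate windows → 29 − 9 = 20 distinct.

20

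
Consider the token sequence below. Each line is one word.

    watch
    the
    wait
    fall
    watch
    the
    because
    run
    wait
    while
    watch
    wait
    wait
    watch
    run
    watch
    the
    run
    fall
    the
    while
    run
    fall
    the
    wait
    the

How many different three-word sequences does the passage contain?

23

26 tokens → 24 trigram windows in total.
Repeated trigrams (each contributes count−1 duplicates):
  run fall the: 2
1 duplicate windows → 24 − 1 = 23 distinct.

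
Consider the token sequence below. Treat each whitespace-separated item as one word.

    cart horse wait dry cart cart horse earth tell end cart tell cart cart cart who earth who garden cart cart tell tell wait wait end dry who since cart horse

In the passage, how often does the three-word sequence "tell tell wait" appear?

Scanning the 29 overlapping trigram windows for "tell tell wait":
  position 22–24: tell tell wait

1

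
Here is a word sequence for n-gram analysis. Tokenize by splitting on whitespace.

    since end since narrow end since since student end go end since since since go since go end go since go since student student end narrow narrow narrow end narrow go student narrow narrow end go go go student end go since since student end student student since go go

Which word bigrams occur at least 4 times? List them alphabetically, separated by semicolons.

end go; go since; since go; since since; student end

Bigram counts meeting the condition (at least 4 times):
  end go: 4
  go since: 4
  since go: 4
  since since: 4
  student end: 4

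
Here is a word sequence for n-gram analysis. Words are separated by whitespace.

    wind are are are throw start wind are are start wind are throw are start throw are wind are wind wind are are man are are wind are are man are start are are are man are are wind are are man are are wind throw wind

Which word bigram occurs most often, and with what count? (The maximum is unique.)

"are are", 11 times

Bigram frequencies (highest first):
  are are: 11
  wind are: 7
  are wind: 5
  are man: 4
  man are: 4
  are start: 3
  … (9 more, each ≤ 2)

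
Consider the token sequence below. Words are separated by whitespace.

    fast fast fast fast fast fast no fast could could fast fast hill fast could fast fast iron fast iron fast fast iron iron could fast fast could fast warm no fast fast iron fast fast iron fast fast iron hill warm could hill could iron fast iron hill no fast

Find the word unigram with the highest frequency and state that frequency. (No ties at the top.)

Unigram frequencies (highest first):
  fast: 26
  iron: 9
  could: 7
  hill: 4
  no: 3
  warm: 2

"fast", 26 times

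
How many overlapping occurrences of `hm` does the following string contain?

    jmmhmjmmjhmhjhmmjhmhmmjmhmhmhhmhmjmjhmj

Sliding a length-2 window over the 39 characters (38 positions):
  position 4–5: hm
  position 10–11: hm
  position 14–15: hm
  position 18–19: hm
  position 20–21: hm
  position 25–26: hm
  position 27–28: hm
  position 30–31: hm
  position 32–33: hm
  position 37–38: hm

10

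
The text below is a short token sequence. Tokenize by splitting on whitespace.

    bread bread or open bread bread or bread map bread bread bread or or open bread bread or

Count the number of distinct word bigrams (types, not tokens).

8

18 tokens → 17 bigram windows in total.
Repeated bigrams (each contributes count−1 duplicates):
  bread bread: 5
  bread or: 4
  open bread: 2
  or open: 2
9 duplicate windows → 17 − 9 = 8 distinct.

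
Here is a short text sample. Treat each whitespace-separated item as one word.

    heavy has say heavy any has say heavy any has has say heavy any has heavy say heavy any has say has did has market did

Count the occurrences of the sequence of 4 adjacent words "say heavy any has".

4

Scanning the 23 overlapping 4-gram windows for "say heavy any has":
  position 3–6: say heavy any has
  position 7–10: say heavy any has
  position 12–15: say heavy any has
  position 17–20: say heavy any has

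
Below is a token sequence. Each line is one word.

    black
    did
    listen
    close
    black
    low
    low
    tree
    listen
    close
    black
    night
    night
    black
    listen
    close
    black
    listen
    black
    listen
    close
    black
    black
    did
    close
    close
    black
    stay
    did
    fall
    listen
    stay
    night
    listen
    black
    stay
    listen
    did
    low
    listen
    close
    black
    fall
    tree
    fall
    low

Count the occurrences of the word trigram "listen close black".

5

Scanning the 44 overlapping trigram windows for "listen close black":
  position 3–5: listen close black
  position 9–11: listen close black
  position 15–17: listen close black
  position 20–22: listen close black
  position 40–42: listen close black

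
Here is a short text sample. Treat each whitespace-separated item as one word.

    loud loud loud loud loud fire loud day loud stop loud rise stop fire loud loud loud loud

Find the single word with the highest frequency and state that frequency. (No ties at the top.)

"loud", 12 times

Unigram frequencies (highest first):
  loud: 12
  fire: 2
  stop: 2
  day: 1
  rise: 1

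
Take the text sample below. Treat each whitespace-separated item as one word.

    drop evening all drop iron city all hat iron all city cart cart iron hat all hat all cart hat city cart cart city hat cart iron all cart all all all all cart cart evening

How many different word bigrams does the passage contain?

36 tokens → 35 bigram windows in total.
Repeated bigrams (each contributes count−1 duplicates):
  all all: 3
  all cart: 3
  cart cart: 3
  all hat: 2
  cart iron: 2
  city cart: 2
  hat all: 2
  iron all: 2
11 duplicate windows → 35 − 11 = 24 distinct.

24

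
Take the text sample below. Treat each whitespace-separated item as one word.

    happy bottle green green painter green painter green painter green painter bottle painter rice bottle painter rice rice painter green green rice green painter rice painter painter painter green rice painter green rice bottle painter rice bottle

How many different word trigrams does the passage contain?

25

37 tokens → 35 trigram windows in total.
Repeated trigrams (each contributes count−1 duplicates):
  bottle painter rice: 3
  green painter green: 3
  painter green painter: 3
  painter green rice: 2
  painter rice bottle: 2
  rice bottle painter: 2
  rice painter green: 2
10 duplicate windows → 35 − 10 = 25 distinct.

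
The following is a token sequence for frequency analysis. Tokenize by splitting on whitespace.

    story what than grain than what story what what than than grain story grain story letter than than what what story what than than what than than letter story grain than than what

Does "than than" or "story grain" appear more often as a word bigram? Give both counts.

"than than" (5 vs 2)

"than than": 5 occurrences
"story grain": 2 occurrences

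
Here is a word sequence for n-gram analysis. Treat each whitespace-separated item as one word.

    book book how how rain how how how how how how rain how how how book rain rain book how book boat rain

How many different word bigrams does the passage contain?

11

23 tokens → 22 bigram windows in total.
Repeated bigrams (each contributes count−1 duplicates):
  how how: 8
  book how: 2
  how book: 2
  how rain: 2
  rain how: 2
11 duplicate windows → 22 − 11 = 11 distinct.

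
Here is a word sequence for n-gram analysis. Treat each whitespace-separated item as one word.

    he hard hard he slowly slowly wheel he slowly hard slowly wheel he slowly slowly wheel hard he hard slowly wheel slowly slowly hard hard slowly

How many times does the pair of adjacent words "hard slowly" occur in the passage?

3

Scanning the 25 overlapping bigram windows for "hard slowly":
  position 10–11: hard slowly
  position 19–20: hard slowly
  position 25–26: hard slowly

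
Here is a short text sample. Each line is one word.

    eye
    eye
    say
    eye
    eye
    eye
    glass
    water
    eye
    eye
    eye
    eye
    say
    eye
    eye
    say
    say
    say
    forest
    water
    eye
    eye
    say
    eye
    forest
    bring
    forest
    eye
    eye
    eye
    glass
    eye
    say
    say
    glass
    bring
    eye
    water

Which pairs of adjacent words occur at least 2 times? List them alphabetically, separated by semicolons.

Bigram counts meeting the condition (at least 2 times):
  eye eye: 10
  eye glass: 2
  eye say: 5
  say eye: 3
  say say: 3
  water eye: 2

eye eye; eye glass; eye say; say eye; say say; water eye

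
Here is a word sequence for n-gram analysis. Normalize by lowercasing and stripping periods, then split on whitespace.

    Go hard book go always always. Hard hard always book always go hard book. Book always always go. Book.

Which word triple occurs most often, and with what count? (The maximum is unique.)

Trigram frequencies (highest first):
  go hard book: 2
  hard book go: 1
  book go always: 1
  go always always: 1
  always always hard: 1
  always hard hard: 1
  … (10 more, each ≤ 1)

"go hard book", 2 times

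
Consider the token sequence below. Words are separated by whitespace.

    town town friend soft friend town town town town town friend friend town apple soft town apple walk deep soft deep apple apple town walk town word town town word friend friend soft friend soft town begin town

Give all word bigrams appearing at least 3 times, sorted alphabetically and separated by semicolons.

friend soft; town town

Bigram counts meeting the condition (at least 3 times):
  friend soft: 3
  town town: 6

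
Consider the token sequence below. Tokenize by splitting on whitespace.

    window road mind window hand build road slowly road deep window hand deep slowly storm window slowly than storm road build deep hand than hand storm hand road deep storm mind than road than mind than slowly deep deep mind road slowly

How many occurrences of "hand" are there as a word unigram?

5

Scanning the 42 tokens for "hand":
  position 5: hand
  position 12: hand
  position 23: hand
  position 25: hand
  position 27: hand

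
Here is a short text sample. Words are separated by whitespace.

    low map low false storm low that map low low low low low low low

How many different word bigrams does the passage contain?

8

15 tokens → 14 bigram windows in total.
Repeated bigrams (each contributes count−1 duplicates):
  low low: 6
  map low: 2
6 duplicate windows → 14 − 6 = 8 distinct.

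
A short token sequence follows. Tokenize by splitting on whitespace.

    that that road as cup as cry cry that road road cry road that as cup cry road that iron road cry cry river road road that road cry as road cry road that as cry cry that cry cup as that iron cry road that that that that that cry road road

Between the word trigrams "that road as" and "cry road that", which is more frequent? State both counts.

"that road as": 1 occurrence
"cry road that": 4 occurrences

"cry road that" (4 vs 1)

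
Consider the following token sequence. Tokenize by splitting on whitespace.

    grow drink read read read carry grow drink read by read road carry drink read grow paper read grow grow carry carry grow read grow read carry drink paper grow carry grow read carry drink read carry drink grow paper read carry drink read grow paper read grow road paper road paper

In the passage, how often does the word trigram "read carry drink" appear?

Scanning the 50 overlapping trigram windows for "read carry drink":
  position 26–28: read carry drink
  position 33–35: read carry drink
  position 36–38: read carry drink
  position 41–43: read carry drink

4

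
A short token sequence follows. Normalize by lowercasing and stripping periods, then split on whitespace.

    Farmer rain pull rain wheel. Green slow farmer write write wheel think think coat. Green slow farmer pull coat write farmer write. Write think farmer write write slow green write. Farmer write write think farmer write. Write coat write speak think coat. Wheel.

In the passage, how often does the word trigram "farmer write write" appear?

5

Scanning the 41 overlapping trigram windows for "farmer write write":
  position 8–10: farmer write write
  position 21–23: farmer write write
  position 25–27: farmer write write
  position 31–33: farmer write write
  position 35–37: farmer write write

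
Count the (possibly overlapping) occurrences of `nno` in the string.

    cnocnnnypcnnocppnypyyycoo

Sliding a length-3 window over the 25 characters (23 positions):
  position 11–13: nno

1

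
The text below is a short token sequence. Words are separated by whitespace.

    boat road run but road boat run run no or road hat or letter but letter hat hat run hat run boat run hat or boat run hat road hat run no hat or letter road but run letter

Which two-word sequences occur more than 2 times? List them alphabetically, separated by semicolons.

Bigram counts meeting the condition (more than 2 times):
  boat run: 3
  hat or: 3
  hat run: 3
  run hat: 3

boat run; hat or; hat run; run hat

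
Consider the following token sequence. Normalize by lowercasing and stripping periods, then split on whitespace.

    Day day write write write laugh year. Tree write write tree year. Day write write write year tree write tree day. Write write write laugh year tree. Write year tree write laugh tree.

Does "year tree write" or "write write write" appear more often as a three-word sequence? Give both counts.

"year tree write": 4 occurrences
"write write write": 3 occurrences

"year tree write" (4 vs 3)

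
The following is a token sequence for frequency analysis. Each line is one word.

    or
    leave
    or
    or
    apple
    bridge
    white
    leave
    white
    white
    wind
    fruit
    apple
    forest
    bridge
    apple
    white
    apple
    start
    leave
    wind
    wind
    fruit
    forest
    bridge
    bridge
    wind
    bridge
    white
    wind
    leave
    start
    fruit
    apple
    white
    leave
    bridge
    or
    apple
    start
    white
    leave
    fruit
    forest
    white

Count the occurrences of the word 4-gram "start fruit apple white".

1

Scanning the 42 overlapping 4-gram windows for "start fruit apple white":
  position 32–35: start fruit apple white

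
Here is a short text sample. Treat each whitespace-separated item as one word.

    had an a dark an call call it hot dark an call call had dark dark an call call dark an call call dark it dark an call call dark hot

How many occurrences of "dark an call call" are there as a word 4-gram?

5

Scanning the 28 overlapping 4-gram windows for "dark an call call":
  position 4–7: dark an call call
  position 10–13: dark an call call
  position 16–19: dark an call call
  position 20–23: dark an call call
  position 26–29: dark an call call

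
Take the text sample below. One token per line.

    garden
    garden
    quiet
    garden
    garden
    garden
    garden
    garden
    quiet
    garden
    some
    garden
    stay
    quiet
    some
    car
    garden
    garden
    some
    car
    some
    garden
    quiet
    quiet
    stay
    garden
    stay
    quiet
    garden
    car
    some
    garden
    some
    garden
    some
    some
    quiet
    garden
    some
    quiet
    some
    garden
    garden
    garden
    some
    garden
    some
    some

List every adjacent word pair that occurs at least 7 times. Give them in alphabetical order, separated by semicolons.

Bigram counts meeting the condition (at least 7 times):
  garden garden: 8
  garden some: 7

garden garden; garden some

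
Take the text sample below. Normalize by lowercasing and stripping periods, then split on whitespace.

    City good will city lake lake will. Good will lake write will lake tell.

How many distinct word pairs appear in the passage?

14 tokens → 13 bigram windows in total.
Repeated bigrams (each contributes count−1 duplicates):
  good will: 2
  will lake: 2
2 duplicate windows → 13 − 2 = 11 distinct.

11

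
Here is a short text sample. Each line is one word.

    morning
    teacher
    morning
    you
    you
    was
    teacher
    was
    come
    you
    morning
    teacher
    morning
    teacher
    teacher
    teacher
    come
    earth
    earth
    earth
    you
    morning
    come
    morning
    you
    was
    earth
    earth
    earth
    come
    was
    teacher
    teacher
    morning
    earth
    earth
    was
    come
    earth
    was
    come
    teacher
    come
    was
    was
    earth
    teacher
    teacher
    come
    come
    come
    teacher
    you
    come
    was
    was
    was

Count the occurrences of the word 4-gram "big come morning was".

Scanning the 54 overlapping 4-gram windows for "big come morning was":
  (none found)

0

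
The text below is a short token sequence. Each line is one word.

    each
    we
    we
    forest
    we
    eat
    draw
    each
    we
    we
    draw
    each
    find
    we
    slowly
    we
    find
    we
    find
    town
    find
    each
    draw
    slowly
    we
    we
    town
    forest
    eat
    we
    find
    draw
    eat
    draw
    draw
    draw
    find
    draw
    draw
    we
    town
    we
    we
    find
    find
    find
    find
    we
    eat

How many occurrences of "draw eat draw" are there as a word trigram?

Scanning the 47 overlapping trigram windows for "draw eat draw":
  position 32–34: draw eat draw

1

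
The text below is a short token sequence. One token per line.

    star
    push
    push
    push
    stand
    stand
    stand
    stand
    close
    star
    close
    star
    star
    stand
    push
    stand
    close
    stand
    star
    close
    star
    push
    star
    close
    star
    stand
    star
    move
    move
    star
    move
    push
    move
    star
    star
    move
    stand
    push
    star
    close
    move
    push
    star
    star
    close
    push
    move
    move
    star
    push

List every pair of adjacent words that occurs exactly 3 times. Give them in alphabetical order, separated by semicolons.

move star; push star; stand stand; star move; star push; star star

Bigram counts meeting the condition (exactly 3 times):
  move star: 3
  push star: 3
  stand stand: 3
  star move: 3
  star push: 3
  star star: 3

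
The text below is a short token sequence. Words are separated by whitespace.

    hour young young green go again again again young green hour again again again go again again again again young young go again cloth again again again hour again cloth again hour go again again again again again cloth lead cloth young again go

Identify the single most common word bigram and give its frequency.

"again again", 13 times

Bigram frequencies (highest first):
  again again: 13
  go again: 4
  again cloth: 3
  young young: 2
  young green: 2
  again young: 2
  … (13 more, each ≤ 2)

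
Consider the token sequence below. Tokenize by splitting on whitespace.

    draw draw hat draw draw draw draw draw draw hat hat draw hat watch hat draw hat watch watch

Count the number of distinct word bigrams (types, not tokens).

7

19 tokens → 18 bigram windows in total.
Repeated bigrams (each contributes count−1 duplicates):
  draw draw: 6
  draw hat: 4
  hat draw: 3
  hat watch: 2
11 duplicate windows → 18 − 11 = 7 distinct.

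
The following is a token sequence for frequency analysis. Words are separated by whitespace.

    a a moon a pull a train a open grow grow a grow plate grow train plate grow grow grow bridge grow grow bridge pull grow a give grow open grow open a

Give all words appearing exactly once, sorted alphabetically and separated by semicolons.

give; moon

Unigram counts meeting the condition (exactly once):
  give: 1
  moon: 1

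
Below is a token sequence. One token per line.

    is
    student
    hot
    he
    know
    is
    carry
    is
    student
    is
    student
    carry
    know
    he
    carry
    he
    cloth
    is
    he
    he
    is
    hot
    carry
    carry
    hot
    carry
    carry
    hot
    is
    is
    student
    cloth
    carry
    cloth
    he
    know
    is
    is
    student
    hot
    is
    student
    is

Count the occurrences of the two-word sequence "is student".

6

Scanning the 42 overlapping bigram windows for "is student":
  position 1–2: is student
  position 8–9: is student
  position 10–11: is student
  position 30–31: is student
  position 38–39: is student
  position 41–42: is student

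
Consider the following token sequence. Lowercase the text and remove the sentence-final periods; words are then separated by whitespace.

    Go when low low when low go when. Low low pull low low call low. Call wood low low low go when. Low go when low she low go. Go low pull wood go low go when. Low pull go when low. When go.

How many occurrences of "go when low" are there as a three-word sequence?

6

Scanning the 42 overlapping trigram windows for "go when low":
  position 1–3: go when low
  position 7–9: go when low
  position 21–23: go when low
  position 24–26: go when low
  position 36–38: go when low
  position 40–42: go when low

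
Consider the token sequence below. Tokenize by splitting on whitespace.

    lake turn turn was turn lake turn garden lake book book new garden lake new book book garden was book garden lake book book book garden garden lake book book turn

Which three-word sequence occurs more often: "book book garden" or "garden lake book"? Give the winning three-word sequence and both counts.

"book book garden": 2 occurrences
"garden lake book": 3 occurrences

"garden lake book" (3 vs 2)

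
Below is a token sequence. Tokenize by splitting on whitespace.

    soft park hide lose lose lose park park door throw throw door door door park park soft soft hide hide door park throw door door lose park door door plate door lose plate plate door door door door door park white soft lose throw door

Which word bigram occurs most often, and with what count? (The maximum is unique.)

"door door", 8 times

Bigram frequencies (highest first):
  door door: 8
  throw door: 3
  door park: 3
  lose lose: 2
  lose park: 2
  park park: 2
  … (21 more, each ≤ 2)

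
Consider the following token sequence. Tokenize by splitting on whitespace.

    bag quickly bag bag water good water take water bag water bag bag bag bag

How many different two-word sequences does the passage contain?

9

15 tokens → 14 bigram windows in total.
Repeated bigrams (each contributes count−1 duplicates):
  bag bag: 4
  bag water: 2
  water bag: 2
5 duplicate windows → 14 − 5 = 9 distinct.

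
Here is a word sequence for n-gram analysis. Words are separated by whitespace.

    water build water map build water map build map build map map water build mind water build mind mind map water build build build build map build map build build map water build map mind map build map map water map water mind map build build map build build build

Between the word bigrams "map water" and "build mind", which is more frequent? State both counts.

"map water" (5 vs 2)

"map water": 5 occurrences
"build mind": 2 occurrences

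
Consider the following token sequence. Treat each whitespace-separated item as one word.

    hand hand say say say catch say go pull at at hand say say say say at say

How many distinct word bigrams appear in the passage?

12

18 tokens → 17 bigram windows in total.
Repeated bigrams (each contributes count−1 duplicates):
  say say: 5
  hand say: 2
5 duplicate windows → 17 − 5 = 12 distinct.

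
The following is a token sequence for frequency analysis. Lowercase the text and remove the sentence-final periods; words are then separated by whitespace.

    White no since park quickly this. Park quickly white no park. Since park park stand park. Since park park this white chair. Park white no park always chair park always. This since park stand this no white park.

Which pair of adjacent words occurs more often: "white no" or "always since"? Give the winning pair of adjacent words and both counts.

"white no" (3 vs 0)

"white no": 3 occurrences
"always since": 0 occurrences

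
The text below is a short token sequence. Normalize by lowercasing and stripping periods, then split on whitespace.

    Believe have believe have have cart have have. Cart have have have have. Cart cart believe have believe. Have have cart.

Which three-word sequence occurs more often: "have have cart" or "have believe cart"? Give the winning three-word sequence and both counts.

"have have cart": 4 occurrences
"have believe cart": 0 occurrences

"have have cart" (4 vs 0)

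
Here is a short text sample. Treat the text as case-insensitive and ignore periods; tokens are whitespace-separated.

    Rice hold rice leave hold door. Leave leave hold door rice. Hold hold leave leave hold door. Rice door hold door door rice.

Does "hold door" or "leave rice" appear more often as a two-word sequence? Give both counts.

"hold door": 4 occurrences
"leave rice": 0 occurrences

"hold door" (4 vs 0)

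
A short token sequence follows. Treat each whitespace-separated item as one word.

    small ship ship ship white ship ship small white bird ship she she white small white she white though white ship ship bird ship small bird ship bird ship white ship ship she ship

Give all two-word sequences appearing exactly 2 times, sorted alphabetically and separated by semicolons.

Bigram counts meeting the condition (exactly 2 times):
  she white: 2
  ship bird: 2
  ship she: 2
  ship small: 2
  ship white: 2
  small white: 2

she white; ship bird; ship she; ship small; ship white; small white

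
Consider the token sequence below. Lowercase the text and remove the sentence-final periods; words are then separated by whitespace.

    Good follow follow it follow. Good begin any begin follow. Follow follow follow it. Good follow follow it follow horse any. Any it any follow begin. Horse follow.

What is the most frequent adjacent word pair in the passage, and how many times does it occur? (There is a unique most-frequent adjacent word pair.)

"follow follow", 5 times

Bigram frequencies (highest first):
  follow follow: 5
  follow it: 3
  good follow: 2
  it follow: 2
  follow good: 1
  good begin: 1
  … (13 more, each ≤ 1)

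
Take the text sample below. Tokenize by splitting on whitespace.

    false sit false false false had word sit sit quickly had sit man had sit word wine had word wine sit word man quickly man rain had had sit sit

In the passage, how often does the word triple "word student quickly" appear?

Scanning the 28 overlapping trigram windows for "word student quickly":
  (none found)

0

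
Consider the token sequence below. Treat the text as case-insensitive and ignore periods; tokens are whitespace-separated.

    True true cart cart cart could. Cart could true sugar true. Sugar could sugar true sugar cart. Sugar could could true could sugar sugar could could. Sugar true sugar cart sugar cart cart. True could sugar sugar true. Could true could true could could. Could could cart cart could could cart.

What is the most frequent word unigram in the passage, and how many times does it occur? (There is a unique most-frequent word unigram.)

"could", 17 times

Unigram frequencies (highest first):
  could: 17
  sugar: 12
  true: 11
  cart: 11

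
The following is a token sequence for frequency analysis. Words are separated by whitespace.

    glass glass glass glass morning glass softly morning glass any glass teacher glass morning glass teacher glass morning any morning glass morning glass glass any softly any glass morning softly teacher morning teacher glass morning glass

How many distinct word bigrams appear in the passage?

17

36 tokens → 35 bigram windows in total.
Repeated bigrams (each contributes count−1 duplicates):
  glass morning: 6
  morning glass: 6
  glass glass: 4
  teacher glass: 3
  any glass: 2
  glass any: 2
  glass teacher: 2
18 duplicate windows → 35 − 18 = 17 distinct.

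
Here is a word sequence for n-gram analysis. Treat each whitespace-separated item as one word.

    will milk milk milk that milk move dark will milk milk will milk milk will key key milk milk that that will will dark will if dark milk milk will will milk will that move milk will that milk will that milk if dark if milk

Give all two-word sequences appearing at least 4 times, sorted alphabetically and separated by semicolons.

Bigram counts meeting the condition (at least 4 times):
  milk milk: 6
  milk will: 6
  will milk: 4

milk milk; milk will; will milk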